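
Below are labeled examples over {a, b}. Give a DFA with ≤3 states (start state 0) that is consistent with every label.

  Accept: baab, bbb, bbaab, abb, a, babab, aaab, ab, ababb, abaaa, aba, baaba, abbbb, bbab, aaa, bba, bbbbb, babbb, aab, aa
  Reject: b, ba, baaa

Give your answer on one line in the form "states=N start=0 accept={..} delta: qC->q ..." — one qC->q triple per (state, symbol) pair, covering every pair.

states=3 start=0 accept={1} delta: 0a->1 0b->2 1a->1 1b->1 2a->2 2b->1

Fold the examples into a partial DFA from state 0: repeatedly fix the first undefined (state, symbol) met by the shortest-then-alphabetical prefix, trying targets in increasing order and rejecting any under which an Accept and a Reject string meet in one state with the same remainder; add a state when all current targets are rejected. Accepting states are where Accept strings end.
a: 0a undefined. 0a->0: no, aaab/b meet in 0 with "b" left. Open state 1: 0a->1.
b: 0b undefined. 0b->0: no, bbb/b meet in 0. 0b->1: no, a/b meet in 1. Open state 2: 0b->2.
aa: 1a undefined. 1a->0: no, aab/b meet in 2. 1a->1: ok.
ab: 1b undefined. 1b->0: no, abb/b meet in 2. 1b->1: ok.
ba: 2a undefined. 2a->0: no, baab/baaa meet in 1. 2a->1: no, baab/ba meet in 1. 2a->2: ok.
bb: 2b undefined. 2b->0: no, bbb/b meet in 2. 2b->1: ok.
All examples now run through 3 states with every (state, symbol) defined. Accept strings end in {1}, Reject strings end in {2}; accept={1}.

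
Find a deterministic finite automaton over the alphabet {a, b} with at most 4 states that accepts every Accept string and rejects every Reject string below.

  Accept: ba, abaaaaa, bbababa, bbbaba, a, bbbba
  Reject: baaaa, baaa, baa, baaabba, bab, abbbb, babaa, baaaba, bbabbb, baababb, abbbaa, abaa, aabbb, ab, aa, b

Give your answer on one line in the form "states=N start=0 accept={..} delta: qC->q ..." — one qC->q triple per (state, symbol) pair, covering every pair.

states=4 start=0 accept={1} delta: 0a->1 0b->0 1a->2 1b->0 2a->3 2b->0 3a->0 3b->3

Fold the examples into a partial DFA from state 0: repeatedly fix the first undefined (state, symbol) met by the shortest-then-alphabetical prefix, trying targets in increasing order and rejecting any under which an Accept and a Reject string meet in one state with the same remainder; add a state when all current targets are rejected. Accepting states are where Accept strings end.
a: 0a undefined. 0a->0: no, a/aa meet in 0. Open state 1: 0a->1.
b: 0b undefined. 0b->0: ok.
aa: 1a undefined. 1a->0: no, ba/baaa meet in 1. 1a->1: no, ba/baaaa meet in 1. Open state 2: 1a->2.
ab: 1b undefined. 1b->0: ok.
aab: 2b undefined. 2b->0: ok.
baaa: 2a undefined. 2a->0: no, ba/baaaa meet in 1. 2a->1: no, ba/baaa meet in 1. 2a->2: no, ba/baaabba meet in 1. Open state 3: 2a->3.
baaaa: 3a undefined. 3a->0: ok.
baaab: 3b undefined. 3b->0: no, ba/baaabba meet in 1. 3b->1: no, ba/baaabba meet in 1. 3b->2: no, ba/baaabba meet in 1. 3b->3: ok.
All examples now run through 4 states with every (state, symbol) defined. Accept strings end in {1}, Reject strings end in {0,2,3}; accept={1}.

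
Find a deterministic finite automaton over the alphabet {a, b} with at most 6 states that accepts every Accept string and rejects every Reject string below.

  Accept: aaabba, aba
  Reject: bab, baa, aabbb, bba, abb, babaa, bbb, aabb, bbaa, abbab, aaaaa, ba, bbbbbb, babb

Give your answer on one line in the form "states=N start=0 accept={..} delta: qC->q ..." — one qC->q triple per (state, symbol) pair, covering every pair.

State merging on the prefix tree: take the shortest (then alphabetical) example prefix whose next move is undefined and point that move at state 0, else 1, else 2, ...; a target is out if some Accept/Reject pair would then sit in one state with the same input left (inseparable). If every existing state is out, open a new one.
a: 0a undefined. 0a->0: no, aaabba/bba meet in 0 with "bba" left. Open state 1: 0a->1.
b: 0b undefined. 0b->0: ok.
aa: 1a undefined. 1a->0: ok.
ab: 1b undefined. 1b->0: no, aaabba/bba meet in 1. 1b->1: no, aaabba/baa meet in 0. Open state 2: 1b->2.
aba: 2a undefined. 2a->0: no, aba/baa meet in 0. 2a->1: no, aba/bba meet in 1. 2a->2: no, aba/bab meet in 2. Open state 3: 2a->3.
abb: 2b undefined. 2b->0: no, aaabba/bba meet in 1. 2b->1: no, aaabba/baa meet in 0. 2b->2: ok.
abbab: 3b undefined. 3b->0: ok.
babaa: 3a undefined. 3a->0: ok.
All examples now run through 4 states with every (state, symbol) defined. Accept strings end in {3}, Reject strings end in {0,1,2}; accept={3}.

states=4 start=0 accept={3} delta: 0a->1 0b->0 1a->0 1b->2 2a->3 2b->2 3a->0 3b->0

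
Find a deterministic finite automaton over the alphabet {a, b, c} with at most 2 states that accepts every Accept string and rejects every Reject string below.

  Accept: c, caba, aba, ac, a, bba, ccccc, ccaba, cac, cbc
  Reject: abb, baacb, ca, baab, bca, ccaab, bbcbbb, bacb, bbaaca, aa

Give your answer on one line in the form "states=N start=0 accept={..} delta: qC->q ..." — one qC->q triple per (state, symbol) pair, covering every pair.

Grow the machine one transition at a time. Run the examples from 0; the earliest place one falls off (shortest prefix, ties alphabetical) gets sent to the lowest-numbered state that keeps every Accept/Reject pair distinguishable — a pair clashes when both reach the same state with identical unread suffix — and to a fresh state only if none does.
a: 0a undefined. 0a->0: no, a/aa meet in 0. Open state 1: 0a->1.
b: 0b undefined. 0b->0: ok.
c: 0c undefined. 0c->0: no, c/bbcbbb meet in 0. 0c->1: ok.
aa: 1a undefined. 1a->0: ok.
ab: 1b undefined. 1b->0: ok.
ac: 1c undefined. 1c->0: no, ac/abb meet in 0. 1c->1: ok.
All examples now run through 2 states with every (state, symbol) defined. Accept strings end in {1}, Reject strings end in {0}; accept={1}.

states=2 start=0 accept={1} delta: 0a->1 0b->0 0c->1 1a->0 1b->0 1c->1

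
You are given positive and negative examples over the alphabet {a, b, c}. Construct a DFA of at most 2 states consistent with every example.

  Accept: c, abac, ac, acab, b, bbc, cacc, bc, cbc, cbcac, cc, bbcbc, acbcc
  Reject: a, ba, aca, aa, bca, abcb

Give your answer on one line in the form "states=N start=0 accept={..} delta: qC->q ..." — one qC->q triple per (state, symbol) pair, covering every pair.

states=2 start=0 accept={1} delta: 0a->0 0b->1 0c->1 1a->0 1b->0 1c->1

State merging on the prefix tree: take the shortest (then alphabetical) example prefix whose next move is undefined and point that move at state 0, else 1, else 2, ...; a target is out if some Accept/Reject pair would then sit in one state with the same input left (inseparable). If every existing state is out, open a new one.
a: 0a undefined. 0a->0: ok.
b: 0b undefined. 0b->0: no, b/a meet in 0. Open state 1: 0b->1.
c: 0c undefined. 0c->0: no, c/a meet in 0. 0c->1: ok.
ba: 1a undefined. 1a->0: ok.
bb: 1b undefined. 1b->0: ok.
bc: 1c undefined. 1c->0: no, c/abcb meet in 1. 1c->1: ok.
All examples now run through 2 states with every (state, symbol) defined. Accept strings end in {1}, Reject strings end in {0}; accept={1}.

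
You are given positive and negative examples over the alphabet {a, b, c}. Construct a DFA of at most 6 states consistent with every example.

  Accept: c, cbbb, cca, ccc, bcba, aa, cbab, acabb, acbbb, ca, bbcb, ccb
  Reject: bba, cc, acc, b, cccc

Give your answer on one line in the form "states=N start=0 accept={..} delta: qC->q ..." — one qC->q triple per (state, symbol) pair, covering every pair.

Fold the examples into a partial DFA from state 0: repeatedly fix the first undefined (state, symbol) met by the shortest-then-alphabetical prefix, trying targets in increasing order and rejecting any under which an Accept and a Reject string meet in one state with the same remainder; add a state when all current targets are rejected. Accepting states are where Accept strings end.
a: 0a undefined. 0a->0: ok.
b: 0b undefined. 0b->0: no, aa/bba meet in 0. Open state 1: 0b->1.
c: 0c undefined. 0c->0: no, c/cc meet in 0. 0c->1: no, c/b meet in 1. Open state 2: 0c->2.
bb: 1b undefined. 1b->0: no, aa/bba meet in 0. 1b->1: ok.
bc: 1c undefined. 1c->0: no, bcba/bba meet in 1 with "a" left. 1c->1: no, bcba/bba meet in 1 with "a" left. 1c->2: ok.
ca: 2a undefined. 2a->0: no, acabb/b meet in 1. 2a->1: no, acabb/b meet in 1. 2a->2: ok.
cb: 2b undefined. 2b->0: no, cbbb/b meet in 1. 2b->1: no, cbbb/b meet in 1. 2b->2: ok.
cc: 2c undefined. 2c->0: no, cca/cc meet in 0. 2c->1: no, cca/bba meet in 1 with "a" left. 2c->2: no, c/cc meet in 2. Open state 3: 2c->3.
bba: 1a undefined. 1a->0: no, aa/bba meet in 0. 1a->1: ok.
cca: 3a undefined. 3a->0: ok.
ccb: 3b undefined. 3b->0: ok.
ccc: 3c undefined. 3c->0: no, c/cccc meet in 2. 3c->1: no, c/cccc meet in 2. 3c->2: ok.
All examples now run through 4 states with every (state, symbol) defined. Accept strings end in {0,2}, Reject strings end in {1,3}; accept={0,2}.

states=4 start=0 accept={0,2} delta: 0a->0 0b->1 0c->2 1a->1 1b->1 1c->2 2a->2 2b->2 2c->3 3a->0 3b->0 3c->2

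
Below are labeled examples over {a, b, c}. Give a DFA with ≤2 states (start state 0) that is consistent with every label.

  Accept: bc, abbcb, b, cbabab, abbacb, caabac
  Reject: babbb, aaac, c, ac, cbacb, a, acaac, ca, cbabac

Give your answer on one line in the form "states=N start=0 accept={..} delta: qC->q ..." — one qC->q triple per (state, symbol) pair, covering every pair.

Grow the machine one transition at a time. Run the examples from 0; the earliest place one falls off (shortest prefix, ties alphabetical) gets sent to the lowest-numbered state that keeps every Accept/Reject pair distinguishable — a pair clashes when both reach the same state with identical unread suffix — and to a fresh state only if none does.
a: 0a undefined. 0a->0: ok.
b: 0b undefined. 0b->0: no, bc/aaac meet in 0 with "c" left. Open state 1: 0b->1.
c: 0c undefined. 0c->0: ok.
ba: 1a undefined. 1a->0: no, b/cbacb meet in 1. 1a->1: ok.
bc: 1c undefined. 1c->0: no, bc/aaac meet in 0. 1c->1: ok.
abb: 1b undefined. 1b->0: ok.
All examples now run through 2 states with every (state, symbol) defined. Accept strings end in {1}, Reject strings end in {0}; accept={1}.

states=2 start=0 accept={1} delta: 0a->0 0b->1 0c->0 1a->1 1b->0 1c->1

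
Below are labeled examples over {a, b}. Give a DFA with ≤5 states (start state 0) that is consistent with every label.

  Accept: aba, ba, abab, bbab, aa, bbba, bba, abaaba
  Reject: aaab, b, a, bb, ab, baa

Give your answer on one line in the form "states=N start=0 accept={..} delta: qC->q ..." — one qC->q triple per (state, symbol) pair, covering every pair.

Grow the machine one transition at a time. Run the examples from 0; the earliest place one falls off (shortest prefix, ties alphabetical) gets sent to the lowest-numbered state that keeps every Accept/Reject pair distinguishable — a pair clashes when both reach the same state with identical unread suffix — and to a fresh state only if none does.
a: 0a undefined. 0a->0: no, aa/a meet in 0. Open state 1: 0a->1.
b: 0b undefined. 0b->0: no, ba/a meet in 1. 0b->1: ok.
aa: 1a undefined. 1a->0: ok.
ab: 1b undefined. 1b->0: no, aba/b meet in 1. 1b->1: no, abab/aaab meet in 1. Open state 2: 1b->2.
aba: 2a undefined. 2a->0: no, abab/b meet in 1. 2a->1: no, aba/b meet in 1. 2a->2: no, aba/aaab meet in 2. Open state 3: 2a->3.
bbb: 2b undefined. 2b->0: no, bbba/b meet in 1. 2b->1: ok.
abaa: 3a undefined. 3a->0: ok.
abab: 3b undefined. 3b->0: ok.
All examples now run through 4 states with every (state, symbol) defined. Accept strings end in {0,3}, Reject strings end in {1,2}; accept={0,3}.

states=4 start=0 accept={0,3} delta: 0a->1 0b->1 1a->0 1b->2 2a->3 2b->1 3a->0 3b->0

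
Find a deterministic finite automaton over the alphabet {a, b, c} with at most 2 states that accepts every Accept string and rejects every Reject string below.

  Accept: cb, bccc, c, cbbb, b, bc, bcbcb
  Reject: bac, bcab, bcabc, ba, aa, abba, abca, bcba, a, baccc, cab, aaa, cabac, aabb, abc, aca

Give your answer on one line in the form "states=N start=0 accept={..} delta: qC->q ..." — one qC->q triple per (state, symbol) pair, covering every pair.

states=2 start=0 accept={0} delta: 0a->1 0b->0 0c->0 1a->1 1b->1 1c->1

Grow the machine one transition at a time. Run the examples from 0; the earliest place one falls off (shortest prefix, ties alphabetical) gets sent to the lowest-numbered state that keeps every Accept/Reject pair distinguishable — a pair clashes when both reach the same state with identical unread suffix — and to a fresh state only if none does.
a: 0a undefined. 0a->0: no, bc/abc meet in 0 with "bc" left. Open state 1: 0a->1.
b: 0b undefined. 0b->0: ok.
c: 0c undefined. 0c->0: ok.
aa: 1a undefined. 1a->0: no, cb/aa meet in 0. 1a->1: ok.
ab: 1b undefined. 1b->0: no, cb/bcab meet in 0. 1b->1: ok.
ac: 1c undefined. 1c->0: no, cb/bac meet in 0. 1c->1: ok.
All examples now run through 2 states with every (state, symbol) defined. Accept strings end in {0}, Reject strings end in {1}; accept={0}.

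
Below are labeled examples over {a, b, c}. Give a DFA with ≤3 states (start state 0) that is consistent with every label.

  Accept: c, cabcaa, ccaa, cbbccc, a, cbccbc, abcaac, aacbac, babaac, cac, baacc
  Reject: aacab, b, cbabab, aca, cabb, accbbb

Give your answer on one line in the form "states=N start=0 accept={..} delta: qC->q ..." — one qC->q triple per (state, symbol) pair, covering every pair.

Fold the examples into a partial DFA from state 0: repeatedly fix the first undefined (state, symbol) met by the shortest-then-alphabetical prefix, trying targets in increasing order and rejecting any under which an Accept and a Reject string meet in one state with the same remainder; add a state when all current targets are rejected. Accepting states are where Accept strings end.
a: 0a undefined. 0a->0: ok.
b: 0b undefined. 0b->0: no, a/b meet in 0. Open state 1: 0b->1.
c: 0c undefined. 0c->0: no, c/aca meet in 0. 0c->1: no, c/b meet in 1. Open state 2: 0c->2.
ba: 1a undefined. 1a->0: ok.
ca: 2a undefined. 2a->0: no, a/aca meet in 0. 2a->1: ok.
cb: 2b undefined. 2b->0: ok.
cc: 2c undefined. 2c->0: ok.
abc: 1c undefined. 1c->0: ok.
cab: 1b undefined. 1b->0: no, cabcaa/aacab meet in 0. 1b->1: ok.
All examples now run through 3 states with every (state, symbol) defined. Accept strings end in {0,2}, Reject strings end in {1}; accept={0,2}.

states=3 start=0 accept={0,2} delta: 0a->0 0b->1 0c->2 1a->0 1b->1 1c->0 2a->1 2b->0 2c->0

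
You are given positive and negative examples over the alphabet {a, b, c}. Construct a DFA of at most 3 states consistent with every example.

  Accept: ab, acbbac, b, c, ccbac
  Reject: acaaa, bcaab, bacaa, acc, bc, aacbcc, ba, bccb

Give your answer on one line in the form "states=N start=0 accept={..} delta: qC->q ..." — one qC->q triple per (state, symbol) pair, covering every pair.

State merging on the prefix tree: take the shortest (then alphabetical) example prefix whose next move is undefined and point that move at state 0, else 1, else 2, ...; a target is out if some Accept/Reject pair would then sit in one state with the same input left (inseparable). If every existing state is out, open a new one.
a: 0a undefined. 0a->0: ok.
b: 0b undefined. 0b->0: no, ab/ba meet in 0. Open state 1: 0b->1.
c: 0c undefined. 0c->0: no, c/acaaa meet in 0. 0c->1: ok.
ba: 1a undefined. 1a->0: ok.
bc: 1c undefined. 1c->0: no, ab/bcaab meet in 1. 1c->1: no, ab/bcaab meet in 1. Open state 2: 1c->2.
acb: 1b undefined. 1b->0: ok.
bca: 2a undefined. 2a->0: no, ab/bcaab meet in 1. 2a->1: no, ab/bcaab meet in 1. 2a->2: ok.
bcc: 2c undefined. 2c->0: no, ab/bccb meet in 1. 2c->1: ok.
ccb: 2b undefined. 2b->0: ok.
All examples now run through 3 states with every (state, symbol) defined. Accept strings end in {1}, Reject strings end in {0,2}; accept={1}.

states=3 start=0 accept={1} delta: 0a->0 0b->1 0c->1 1a->0 1b->0 1c->2 2a->2 2b->0 2c->1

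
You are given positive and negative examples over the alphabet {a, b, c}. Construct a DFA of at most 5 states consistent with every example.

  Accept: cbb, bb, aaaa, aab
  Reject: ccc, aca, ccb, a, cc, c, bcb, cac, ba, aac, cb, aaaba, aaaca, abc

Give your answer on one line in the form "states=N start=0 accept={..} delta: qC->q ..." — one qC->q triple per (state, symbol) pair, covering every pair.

Fold the examples into a partial DFA from state 0: repeatedly fix the first undefined (state, symbol) met by the shortest-then-alphabetical prefix, trying targets in increasing order and rejecting any under which an Accept and a Reject string meet in one state with the same remainder; add a state when all current targets are rejected. Accepting states are where Accept strings end.
a: 0a undefined. 0a->0: no, aaaa/a meet in 0. Open state 1: 0a->1.
b: 0b undefined. 0b->0: ok.
c: 0c undefined. 0c->0: no, cbb/ccc meet in 0. 0c->1: ok.
aa: 1a undefined. 1a->0: ok.
ab: 1b undefined. 1b->0: no, cbb/bcb meet in 0. 1b->1: no, cbb/a meet in 1. Open state 2: 1b->2.
ac: 1c undefined. 1c->0: no, bb/ccb meet in 0. 1c->1: no, bb/aca meet in 0. 1c->2: no, cbb/ccb meet in 2 with "b" left. Open state 3: 1c->3.
abc: 2c undefined. 2c->0: no, bb/abc meet in 0. 2c->1: ok.
aca: 3a undefined. 3a->0: no, bb/aca meet in 0. 3a->1: ok.
cbb: 2b undefined. 2b->0: ok.
ccb: 3b undefined. 3b->0: no, cbb/ccb meet in 0. 3b->1: ok.
ccc: 3c undefined. 3c->0: no, cbb/ccc meet in 0. 3c->1: ok.
aaaba: 2a undefined. 2a->0: no, cbb/aaaba meet in 0. 2a->1: ok.
All examples now run through 4 states with every (state, symbol) defined. Accept strings end in {0}, Reject strings end in {1,2,3}; accept={0}.

states=4 start=0 accept={0} delta: 0a->1 0b->0 0c->1 1a->0 1b->2 1c->3 2a->1 2b->0 2c->1 3a->1 3b->1 3c->1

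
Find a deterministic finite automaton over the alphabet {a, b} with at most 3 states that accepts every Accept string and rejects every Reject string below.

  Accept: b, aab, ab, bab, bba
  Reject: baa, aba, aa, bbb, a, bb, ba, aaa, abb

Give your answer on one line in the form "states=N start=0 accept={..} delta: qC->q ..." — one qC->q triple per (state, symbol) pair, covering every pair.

states=3 start=0 accept={1} delta: 0a->0 0b->1 1a->0 1b->2 2a->1 2b->0

Fold the examples into a partial DFA from state 0: repeatedly fix the first undefined (state, symbol) met by the shortest-then-alphabetical prefix, trying targets in increasing order and rejecting any under which an Accept and a Reject string meet in one state with the same remainder; add a state when all current targets are rejected. Accepting states are where Accept strings end.
a: 0a undefined. 0a->0: ok.
b: 0b undefined. 0b->0: no, b/baa meet in 0. Open state 1: 0b->1.
ba: 1a undefined. 1a->0: ok.
bb: 1b undefined. 1b->0: no, b/bbb meet in 1. 1b->1: no, b/bbb meet in 1. Open state 2: 1b->2.
bba: 2a undefined. 2a->0: no, bba/baa meet in 0. 2a->1: ok.
bbb: 2b undefined. 2b->0: ok.
All examples now run through 3 states with every (state, symbol) defined. Accept strings end in {1}, Reject strings end in {0,2}; accept={1}.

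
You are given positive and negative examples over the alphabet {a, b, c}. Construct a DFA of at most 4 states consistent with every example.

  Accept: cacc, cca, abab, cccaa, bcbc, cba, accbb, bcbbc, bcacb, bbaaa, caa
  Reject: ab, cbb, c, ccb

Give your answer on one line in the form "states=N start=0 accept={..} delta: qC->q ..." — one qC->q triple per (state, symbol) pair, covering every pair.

Grow the machine one transition at a time. Run the examples from 0; the earliest place one falls off (shortest prefix, ties alphabetical) gets sent to the lowest-numbered state that keeps every Accept/Reject pair distinguishable — a pair clashes when both reach the same state with identical unread suffix — and to a fresh state only if none does.
a: 0a undefined. 0a->0: ok.
b: 0b undefined. 0b->0: no, abab/ab meet in 0. Open state 1: 0b->1.
c: 0c undefined. 0c->0: no, cacc/c meet in 0. 0c->1: ok.
bb: 1b undefined. 1b->0: ok.
bc: 1c undefined. 1c->0: no, bcbbc/ab meet in 1. 1c->1: no, bcbc/ab meet in 1. Open state 2: 1c->2.
ca: 1a undefined. 1a->0: no, abab/ab meet in 1. 1a->1: no, caa/ab meet in 1. 1a->2: no, abab/ccb meet in 2 with "b" left. Open state 3: 1a->3.
bca: 2a undefined. 2a->0: ok.
bcb: 2b undefined. 2b->0: no, cca/ccb meet in 0. 2b->1: no, bcbbc/ab meet in 1. 2b->2: no, accbb/ccb meet in 2. 2b->3: ok.
caa: 3a undefined. 3a->0: ok.
cac: 3c undefined. 3c->0: no, cacc/ab meet in 1. 3c->1: no, bcbc/ab meet in 1. 3c->2: ok.
ccc: 2c undefined. 2c->0: ok.
abab: 3b undefined. 3b->0: no, bcbbc/ab meet in 1. 3b->1: no, abab/ab meet in 1. 3b->2: ok.
All examples now run through 4 states with every (state, symbol) defined. Accept strings end in {0,2}, Reject strings end in {1,3}; accept={0,2}.

states=4 start=0 accept={0,2} delta: 0a->0 0b->1 0c->1 1a->3 1b->0 1c->2 2a->0 2b->3 2c->0 3a->0 3b->2 3c->2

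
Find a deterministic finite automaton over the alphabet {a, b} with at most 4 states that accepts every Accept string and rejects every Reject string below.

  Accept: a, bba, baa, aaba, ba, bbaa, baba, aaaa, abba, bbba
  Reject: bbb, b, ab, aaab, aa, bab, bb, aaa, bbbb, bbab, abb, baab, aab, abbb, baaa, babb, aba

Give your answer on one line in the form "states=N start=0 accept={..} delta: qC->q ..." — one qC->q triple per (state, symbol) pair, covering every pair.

states=4 start=0 accept={0,1} delta: 0a->1 0b->2 1a->3 1b->3 2a->0 2b->2 3a->2 3b->2

Fold the examples into a partial DFA from state 0: repeatedly fix the first undefined (state, symbol) met by the shortest-then-alphabetical prefix, trying targets in increasing order and rejecting any under which an Accept and a Reject string meet in one state with the same remainder; add a state when all current targets are rejected. Accepting states are where Accept strings end.
a: 0a undefined. 0a->0: no, a/aa meet in 0. Open state 1: 0a->1.
b: 0b undefined. 0b->0: no, baa/aa meet in 1 with "a" left. 0b->1: no, a/b meet in 1. Open state 2: 0b->2.
aa: 1a undefined. 1a->0: no, a/aaa meet in 1. 1a->1: no, a/aa meet in 1. 1a->2: no, ba/aaa meet in 2 with "a" left. Open state 3: 1a->3.
ab: 1b undefined. 1b->0: no, a/aba meet in 1. 1b->1: no, a/ab meet in 1. 1b->2: no, ba/aba meet in 2 with "a" left. 1b->3: ok.
ba: 2a undefined. 2a->0: ok.
bb: 2b undefined. 2b->0: no, ba/bb meet in 0. 2b->1: no, a/bb meet in 1. 2b->2: ok.
aaa: 3a undefined. 3a->0: no, bba/aaa meet in 0. 3a->1: no, a/aaa meet in 1. 3a->2: ok.
aab: 3b undefined. 3b->0: no, bba/abb meet in 0. 3b->1: no, a/abb meet in 1. 3b->2: ok.
All examples now run through 4 states with every (state, symbol) defined. Accept strings end in {0,1}, Reject strings end in {2,3}; accept={0,1}.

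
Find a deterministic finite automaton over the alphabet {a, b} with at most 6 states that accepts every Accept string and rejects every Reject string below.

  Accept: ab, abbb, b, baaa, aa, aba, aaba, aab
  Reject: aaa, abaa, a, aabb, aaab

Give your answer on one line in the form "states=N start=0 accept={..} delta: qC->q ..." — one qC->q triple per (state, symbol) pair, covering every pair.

states=5 start=0 accept={0,2,3} delta: 0a->1 0b->2 1a->2 1b->3 2a->4 2b->3 3a->0 3b->1 4a->1 4b->1

Grow the machine one transition at a time. Run the examples from 0; the earliest place one falls off (shortest prefix, ties alphabetical) gets sent to the lowest-numbered state that keeps every Accept/Reject pair distinguishable — a pair clashes when both reach the same state with identical unread suffix — and to a fresh state only if none does.
a: 0a undefined. 0a->0: no, ab/aaab meet in 0 with "b" left. Open state 1: 0a->1.
b: 0b undefined. 0b->0: no, baaa/aaa meet in 1 with "aa" left. 0b->1: no, b/a meet in 1. Open state 2: 0b->2.
aa: 1a undefined. 1a->0: no, ab/aaab meet in 1 with "b" left. 1a->1: no, ab/aaab meet in 1 with "b" left. 1a->2: ok.
ab: 1b undefined. 1b->0: no, b/abaa meet in 2. 1b->1: no, ab/a meet in 1. 1b->2: no, abbb/aabb meet in 2 with "bb" left. Open state 3: 1b->3.
ba: 2a undefined. 2a->0: no, b/aaab meet in 2. 2a->1: no, ab/aaab meet in 3. 2a->2: no, b/aaa meet in 2. 2a->3: no, ab/aaa meet in 3. Open state 4: 2a->4.
aab: 2b undefined. 2b->0: no, b/aabb meet in 2. 2b->1: no, ab/aabb meet in 3. 2b->2: no, b/aabb meet in 2. 2b->3: ok.
aba: 3a undefined. 3a->0: ok.
abb: 3b undefined. 3b->0: no, aba/aabb meet in 0. 3b->1: ok.
baa: 4a undefined. 4a->0: no, baaa/abaa meet in 1. 4a->1: ok.
aaab: 4b undefined. 4b->0: no, aba/aaab meet in 0. 4b->1: ok.
All examples now run through 5 states with every (state, symbol) defined. Accept strings end in {0,2,3}, Reject strings end in {1,4}; accept={0,2,3}.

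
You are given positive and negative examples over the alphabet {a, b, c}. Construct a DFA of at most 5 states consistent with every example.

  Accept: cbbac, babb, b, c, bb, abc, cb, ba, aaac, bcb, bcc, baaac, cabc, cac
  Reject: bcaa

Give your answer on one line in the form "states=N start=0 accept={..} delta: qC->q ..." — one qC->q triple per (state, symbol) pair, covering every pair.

states=3 start=0 accept={0,1} delta: 0a->0 0b->0 0c->1 1a->2 1b->0 1c->0 2a->2 2b->0 2c->0

Fold the examples into a partial DFA from state 0: repeatedly fix the first undefined (state, symbol) met by the shortest-then-alphabetical prefix, trying targets in increasing order and rejecting any under which an Accept and a Reject string meet in one state with the same remainder; add a state when all current targets are rejected. Accepting states are where Accept strings end.
a: 0a undefined. 0a->0: ok.
b: 0b undefined. 0b->0: ok.
c: 0c undefined. 0c->0: no, cbbac/bcaa meet in 0. Open state 1: 0c->1.
ca: 1a undefined. 1a->0: no, babb/bcaa meet in 0. 1a->1: no, c/bcaa meet in 1. Open state 2: 1a->2.
cb: 1b undefined. 1b->0: ok.
bcc: 1c undefined. 1c->0: ok.
cab: 2b undefined. 2b->0: ok.
cac: 2c undefined. 2c->0: ok.
bcaa: 2a undefined. 2a->0: no, babb/bcaa meet in 0. 2a->1: no, cbbac/bcaa meet in 1. 2a->2: ok.
All examples now run through 3 states with every (state, symbol) defined. Accept strings end in {0,1}, Reject strings end in {2}; accept={0,1}.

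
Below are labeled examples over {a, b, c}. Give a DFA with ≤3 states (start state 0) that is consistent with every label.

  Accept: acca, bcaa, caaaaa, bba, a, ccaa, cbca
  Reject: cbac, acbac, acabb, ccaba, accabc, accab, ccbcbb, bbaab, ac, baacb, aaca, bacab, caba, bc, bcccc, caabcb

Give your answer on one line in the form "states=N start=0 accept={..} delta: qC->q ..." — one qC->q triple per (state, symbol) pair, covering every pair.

Grow the machine one transition at a time. Run the examples from 0; the earliest place one falls off (shortest prefix, ties alphabetical) gets sent to the lowest-numbered state that keeps every Accept/Reject pair distinguishable — a pair clashes when both reach the same state with identical unread suffix — and to a fresh state only if none does.
a: 0a undefined. 0a->0: ok.
b: 0b undefined. 0b->0: no, bba/bbaab meet in 0. Open state 1: 0b->1.
c: 0c undefined. 0c->0: no, acca/ac meet in 0. 0c->1: ok.
ba: 1a undefined. 1a->0: no, caaaaa/aaca meet in 0. 1a->1: no, caaaaa/ac meet in 1. Open state 2: 1a->2.
bb: 1b undefined. 1b->0: no, cbca/aaca meet in 2. 1b->1: no, bba/aaca meet in 2. 1b->2: ok.
bc: 1c undefined. 1c->0: no, acca/accabc meet in 0. 1c->1: no, acca/aaca meet in 2. 1c->2: ok.
baa: 2a undefined. 2a->0: ok.
bac: 2c undefined. 2c->0: ok.
cab: 2b undefined. 2b->0: no, acca/ccbcbb meet in 0. 2b->1: ok.
All examples now run through 3 states with every (state, symbol) defined. Accept strings end in {0}, Reject strings end in {1,2}; accept={0}.

states=3 start=0 accept={0} delta: 0a->0 0b->1 0c->1 1a->2 1b->2 1c->2 2a->0 2b->1 2c->0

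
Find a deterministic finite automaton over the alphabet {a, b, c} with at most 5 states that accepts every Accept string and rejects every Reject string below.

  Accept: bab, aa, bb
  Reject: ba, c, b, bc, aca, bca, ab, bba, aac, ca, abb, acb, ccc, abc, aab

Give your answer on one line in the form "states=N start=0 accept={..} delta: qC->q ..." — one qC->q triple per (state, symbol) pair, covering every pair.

Grow the machine one transition at a time. Run the examples from 0; the earliest place one falls off (shortest prefix, ties alphabetical) gets sent to the lowest-numbered state that keeps every Accept/Reject pair distinguishable — a pair clashes when both reach the same state with identical unread suffix — and to a fresh state only if none does.
a: 0a undefined. 0a->0: no, bb/abb meet in 0 with "bb" left. Open state 1: 0a->1.
b: 0b undefined. 0b->0: no, bab/ab meet in 1 with "b" left. 0b->1: no, bab/aab meet in 1 with "ab" left. Open state 2: 0b->2.
c: 0c undefined. 0c->0: ok.
aa: 1a undefined. 1a->0: no, aa/c meet in 0. 1a->1: no, aa/ca meet in 1. 1a->2: no, aa/b meet in 2. Open state 3: 1a->3.
ab: 1b undefined. 1b->0: ok.
ac: 1c undefined. 1c->0: ok.
ba: 2a undefined. 2a->0: no, bab/b meet in 2. 2a->1: no, bab/c meet in 0. 2a->2: ok.
bb: 2b undefined. 2b->0: no, bab/c meet in 0. 2b->1: no, bab/aca meet in 1. 2b->2: no, bab/ba meet in 2. 2b->3: ok.
bc: 2c undefined. 2c->0: ok.
aab: 3b undefined. 3b->0: ok.
aac: 3c undefined. 3c->0: ok.
bba: 3a undefined. 3a->0: ok.
All examples now run through 4 states with every (state, symbol) defined. Accept strings end in {3}, Reject strings end in {0,1,2}; accept={3}.

states=4 start=0 accept={3} delta: 0a->1 0b->2 0c->0 1a->3 1b->0 1c->0 2a->2 2b->3 2c->0 3a->0 3b->0 3c->0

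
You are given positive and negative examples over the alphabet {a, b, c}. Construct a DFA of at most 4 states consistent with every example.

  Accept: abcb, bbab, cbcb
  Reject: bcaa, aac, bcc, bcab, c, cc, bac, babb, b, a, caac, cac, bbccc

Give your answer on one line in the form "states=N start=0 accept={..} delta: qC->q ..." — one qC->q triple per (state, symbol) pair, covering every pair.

State merging on the prefix tree: take the shortest (then alphabetical) example prefix whose next move is undefined and point that move at state 0, else 1, else 2, ...; a target is out if some Accept/Reject pair would then sit in one state with the same input left (inseparable). If every existing state is out, open a new one.
a: 0a undefined. 0a->0: ok.
b: 0b undefined. 0b->0: no, bbab/babb meet in 0. Open state 1: 0b->1.
c: 0c undefined. 0c->0: ok.
ba: 1a undefined. 1a->0: ok.
bb: 1b undefined. 1b->0: no, bbab/b meet in 1. 1b->1: no, bbab/babb meet in 1. Open state 2: 1b->2.
bc: 1c undefined. 1c->0: no, abcb/bcab meet in 1. 1c->1: no, abcb/babb meet in 2. 1c->2: no, bbab/bcab meet in 2 with "ab" left. Open state 3: 1c->3.
bba: 2a undefined. 2a->0: no, bbab/b meet in 1. 2a->1: no, bbab/babb meet in 2. 2a->2: ok.
bbc: 2c undefined. 2c->0: ok.
bca: 3a undefined. 3a->0: ok.
bcc: 3c undefined. 3c->0: ok.
abcb: 3b undefined. 3b->0: no, abcb/bcaa meet in 0. 3b->1: no, abcb/bcab meet in 1. 3b->2: no, abcb/babb meet in 2. 3b->3: ok.
bbab: 2b undefined. 2b->0: no, bbab/bcaa meet in 0. 2b->1: no, bbab/bcab meet in 1. 2b->2: no, bbab/babb meet in 2. 2b->3: ok.
All examples now run through 4 states with every (state, symbol) defined. Accept strings end in {3}, Reject strings end in {0,1,2}; accept={3}.

states=4 start=0 accept={3} delta: 0a->0 0b->1 0c->0 1a->0 1b->2 1c->3 2a->2 2b->3 2c->0 3a->0 3b->3 3c->0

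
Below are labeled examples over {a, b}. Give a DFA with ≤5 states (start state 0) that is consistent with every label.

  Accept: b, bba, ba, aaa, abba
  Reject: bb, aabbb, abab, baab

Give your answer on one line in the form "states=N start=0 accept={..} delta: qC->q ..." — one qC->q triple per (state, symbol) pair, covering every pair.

states=3 start=0 accept={0,1} delta: 0a->0 0b->1 1a->1 1b->2 2a->0 2b->2

Fold the examples into a partial DFA from state 0: repeatedly fix the first undefined (state, symbol) met by the shortest-then-alphabetical prefix, trying targets in increasing order and rejecting any under which an Accept and a Reject string meet in one state with the same remainder; add a state when all current targets are rejected. Accepting states are where Accept strings end.
a: 0a undefined. 0a->0: ok.
b: 0b undefined. 0b->0: no, b/bb meet in 0. Open state 1: 0b->1.
ba: 1a undefined. 1a->0: no, b/abab meet in 1. 1a->1: ok.
bb: 1b undefined. 1b->0: no, b/aabbb meet in 1. 1b->1: no, b/bb meet in 1. Open state 2: 1b->2.
bba: 2a undefined. 2a->0: ok.
aabbb: 2b undefined. 2b->0: no, bba/aabbb meet in 0. 2b->1: no, b/aabbb meet in 1. 2b->2: ok.
All examples now run through 3 states with every (state, symbol) defined. Accept strings end in {0,1}, Reject strings end in {2}; accept={0,1}.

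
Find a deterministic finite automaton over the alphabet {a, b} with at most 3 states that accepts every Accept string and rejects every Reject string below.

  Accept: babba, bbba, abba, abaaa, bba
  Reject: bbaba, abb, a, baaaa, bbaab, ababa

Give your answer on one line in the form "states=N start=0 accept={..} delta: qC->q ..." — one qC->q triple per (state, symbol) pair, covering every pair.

states=3 start=0 accept={2} delta: 0a->0 0b->1 1a->2 1b->1 2a->1 2b->0

Grow the machine one transition at a time. Run the examples from 0; the earliest place one falls off (shortest prefix, ties alphabetical) gets sent to the lowest-numbered state that keeps every Accept/Reject pair distinguishable — a pair clashes when both reach the same state with identical unread suffix — and to a fresh state only if none does.
a: 0a undefined. 0a->0: ok.
b: 0b undefined. 0b->0: no, babba/bbaba meet in 0. Open state 1: 0b->1.
ba: 1a undefined. 1a->0: no, abaaa/a meet in 0. 1a->1: no, abba/ababa meet in 1 with "ba" left. Open state 2: 1a->2.
bb: 1b undefined. 1b->0: no, bbba/bbaba meet in 2. 1b->1: ok.
baa: 2a undefined. 2a->0: no, abaaa/a meet in 0. 2a->1: ok.
bab: 2b undefined. 2b->0: ok.
All examples now run through 3 states with every (state, symbol) defined. Accept strings end in {2}, Reject strings end in {0,1}; accept={2}.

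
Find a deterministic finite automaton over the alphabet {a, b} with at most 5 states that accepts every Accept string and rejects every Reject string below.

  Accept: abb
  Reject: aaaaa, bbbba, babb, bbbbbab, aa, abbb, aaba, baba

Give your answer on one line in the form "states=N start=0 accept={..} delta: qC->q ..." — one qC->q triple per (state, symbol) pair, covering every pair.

states=3 start=0 accept={2} delta: 0a->0 0b->1 1a->1 1b->2 2a->0 2b->0

Fold the examples into a partial DFA from state 0: repeatedly fix the first undefined (state, symbol) met by the shortest-then-alphabetical prefix, trying targets in increasing order and rejecting any under which an Accept and a Reject string meet in one state with the same remainder; add a state when all current targets are rejected. Accepting states are where Accept strings end.
a: 0a undefined. 0a->0: ok.
b: 0b undefined. 0b->0: no, abb/aaaaa meet in 0. Open state 1: 0b->1.
ba: 1a undefined. 1a->0: no, abb/babb meet in 1 with "b" left. 1a->1: ok.
bb: 1b undefined. 1b->0: no, abb/aaaaa meet in 0. 1b->1: no, abb/bbbba meet in 1. Open state 2: 1b->2.
bbb: 2b undefined. 2b->0: ok.
baba: 2a undefined. 2a->0: ok.
All examples now run through 3 states with every (state, symbol) defined. Accept strings end in {2}, Reject strings end in {0,1}; accept={2}.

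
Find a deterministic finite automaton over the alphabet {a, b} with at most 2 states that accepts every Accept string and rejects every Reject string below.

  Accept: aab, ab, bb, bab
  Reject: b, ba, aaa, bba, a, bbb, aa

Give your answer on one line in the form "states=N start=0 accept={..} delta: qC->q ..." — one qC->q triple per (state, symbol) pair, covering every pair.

states=2 start=0 accept={0} delta: 0a->1 0b->1 1a->1 1b->0

Fold the examples into a partial DFA from state 0: repeatedly fix the first undefined (state, symbol) met by the shortest-then-alphabetical prefix, trying targets in increasing order and rejecting any under which an Accept and a Reject string meet in one state with the same remainder; add a state when all current targets are rejected. Accepting states are where Accept strings end.
a: 0a undefined. 0a->0: no, aab/b meet in 0 with "b" left. Open state 1: 0a->1.
b: 0b undefined. 0b->0: no, bb/b meet in 0. 0b->1: ok.
aa: 1a undefined. 1a->0: no, aab/b meet in 1. 1a->1: ok.
ab: 1b undefined. 1b->0: ok.
All examples now run through 2 states with every (state, symbol) defined. Accept strings end in {0}, Reject strings end in {1}; accept={0}.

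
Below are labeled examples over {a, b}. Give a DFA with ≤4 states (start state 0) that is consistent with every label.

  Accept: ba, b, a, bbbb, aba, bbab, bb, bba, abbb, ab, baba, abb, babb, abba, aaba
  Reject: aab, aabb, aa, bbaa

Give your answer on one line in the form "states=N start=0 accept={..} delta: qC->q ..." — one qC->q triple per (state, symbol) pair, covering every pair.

Grow the machine one transition at a time. Run the examples from 0; the earliest place one falls off (shortest prefix, ties alphabetical) gets sent to the lowest-numbered state that keeps every Accept/Reject pair distinguishable — a pair clashes when both reach the same state with identical unread suffix — and to a fresh state only if none does.
a: 0a undefined. 0a->0: no, b/aab meet in 0 with "b" left. Open state 1: 0a->1.
b: 0b undefined. 0b->0: ok.
aa: 1a undefined. 1a->0: no, b/aab meet in 0. 1a->1: no, ba/aa meet in 1. Open state 2: 1a->2.
ab: 1b undefined. 1b->0: ok.
aab: 2b undefined. 2b->0: no, b/aab meet in 0. 2b->1: no, ba/aab meet in 1. 2b->2: ok.
aaba: 2a undefined. 2a->0: ok.
All examples now run through 3 states with every (state, symbol) defined. Accept strings end in {0,1}, Reject strings end in {2}; accept={0,1}.

states=3 start=0 accept={0,1} delta: 0a->1 0b->0 1a->2 1b->0 2a->0 2b->2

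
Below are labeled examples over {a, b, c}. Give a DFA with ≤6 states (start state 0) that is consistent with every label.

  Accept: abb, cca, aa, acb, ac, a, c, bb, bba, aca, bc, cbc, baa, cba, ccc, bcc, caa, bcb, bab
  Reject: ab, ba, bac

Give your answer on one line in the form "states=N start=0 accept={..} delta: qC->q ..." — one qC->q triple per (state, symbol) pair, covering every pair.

states=4 start=0 accept={0,2} delta: 0a->0 0b->1 0c->2 1a->3 1b->0 1c->2 2a->0 2b->0 2c->0 3a->0 3b->0 3c->1

Fold the examples into a partial DFA from state 0: repeatedly fix the first undefined (state, symbol) met by the shortest-then-alphabetical prefix, trying targets in increasing order and rejecting any under which an Accept and a Reject string meet in one state with the same remainder; add a state when all current targets are rejected. Accepting states are where Accept strings end.
a: 0a undefined. 0a->0: ok.
b: 0b undefined. 0b->0: no, abb/ab meet in 0. Open state 1: 0b->1.
c: 0c undefined. 0c->0: no, acb/ab meet in 1. 0c->1: no, ac/ab meet in 1. Open state 2: 0c->2.
ba: 1a undefined. 1a->0: no, aa/ba meet in 0. 1a->1: no, bc/bac meet in 1 with "c" left. 1a->2: no, ac/ba meet in 2. Open state 3: 1a->3.
bb: 1b undefined. 1b->0: ok.
bc: 1c undefined. 1c->0: no, bcb/ab meet in 1. 1c->1: no, bc/ab meet in 1. 1c->2: ok.
ca: 2a undefined. 2a->0: ok.
cb: 2b undefined. 2b->0: ok.
cc: 2c undefined. 2c->0: ok.
baa: 3a undefined. 3a->0: ok.
bab: 3b undefined. 3b->0: ok.
bac: 3c undefined. 3c->0: no, abb/bac meet in 0. 3c->1: ok.
All examples now run through 4 states with every (state, symbol) defined. Accept strings end in {0,2}, Reject strings end in {1,3}; accept={0,2}.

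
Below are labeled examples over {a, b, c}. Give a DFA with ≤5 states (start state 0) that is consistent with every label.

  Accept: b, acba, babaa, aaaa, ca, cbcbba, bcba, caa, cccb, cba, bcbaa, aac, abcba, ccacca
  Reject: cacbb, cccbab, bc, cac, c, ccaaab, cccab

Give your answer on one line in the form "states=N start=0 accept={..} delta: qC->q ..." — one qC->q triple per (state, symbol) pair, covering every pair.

states=5 start=0 accept={0,1,3} delta: 0a->1 0b->0 0c->2 1a->1 1b->0 1c->0 2a->0 2b->2 2c->3 3a->3 3b->2 3c->4 4a->2 4b->3 4c->0

State merging on the prefix tree: take the shortest (then alphabetical) example prefix whose next move is undefined and point that move at state 0, else 1, else 2, ...; a target is out if some Accept/Reject pair would then sit in one state with the same input left (inseparable). If every existing state is out, open a new one.
a: 0a undefined. 0a->0: no, aac/c meet in 0 with "c" left. Open state 1: 0a->1.
b: 0b undefined. 0b->0: ok.
c: 0c undefined. 0c->0: no, b/bc meet in 0. 0c->1: no, aac/cac meet in 1 with "ac" left. Open state 2: 0c->2.
aa: 1a undefined. 1a->0: no, aac/bc meet in 2. 1a->1: ok.
ab: 1b undefined. 1b->0: ok.
ac: 1c undefined. 1c->0: ok.
ca: 2a undefined. 2a->0: ok.
cb: 2b undefined. 2b->0: no, b/cacbb meet in 0. 2b->1: no, b/cacbb meet in 0. 2b->2: ok.
cc: 2c undefined. 2c->0: no, b/cccbab meet in 0. 2c->1: no, b/cccbab meet in 0. 2c->2: no, b/cccbab meet in 0. Open state 3: 2c->3.
cca: 3a undefined. 3a->0: no, b/ccaaab meet in 0. 3a->1: no, b/ccaaab meet in 0. 3a->2: no, b/ccaaab meet in 0. 3a->3: ok.
ccc: 3c undefined. 3c->0: no, b/cccbab meet in 0. 3c->1: no, b/cccbab meet in 0. 3c->2: no, b/cccbab meet in 0. 3c->3: no, cccb/ccaaab meet in 3 with "b" left. Open state 4: 3c->4.
cbcb: 3b undefined. 3b->0: no, b/ccaaab meet in 0. 3b->1: no, acba/ccaaab meet in 1. 3b->2: ok.
ccca: 4a undefined. 4a->0: no, b/cccab meet in 0. 4a->1: no, b/cccab meet in 0. 4a->2: ok.
cccb: 4b undefined. 4b->0: no, b/cccbab meet in 0. 4b->1: no, b/cccbab meet in 0. 4b->2: no, b/cccbab meet in 0. 4b->3: ok.
ccacc: 4c undefined. 4c->0: ok.
All examples now run through 5 states with every (state, symbol) defined. Accept strings end in {0,1,3}, Reject strings end in {2}; accept={0,1,3}.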